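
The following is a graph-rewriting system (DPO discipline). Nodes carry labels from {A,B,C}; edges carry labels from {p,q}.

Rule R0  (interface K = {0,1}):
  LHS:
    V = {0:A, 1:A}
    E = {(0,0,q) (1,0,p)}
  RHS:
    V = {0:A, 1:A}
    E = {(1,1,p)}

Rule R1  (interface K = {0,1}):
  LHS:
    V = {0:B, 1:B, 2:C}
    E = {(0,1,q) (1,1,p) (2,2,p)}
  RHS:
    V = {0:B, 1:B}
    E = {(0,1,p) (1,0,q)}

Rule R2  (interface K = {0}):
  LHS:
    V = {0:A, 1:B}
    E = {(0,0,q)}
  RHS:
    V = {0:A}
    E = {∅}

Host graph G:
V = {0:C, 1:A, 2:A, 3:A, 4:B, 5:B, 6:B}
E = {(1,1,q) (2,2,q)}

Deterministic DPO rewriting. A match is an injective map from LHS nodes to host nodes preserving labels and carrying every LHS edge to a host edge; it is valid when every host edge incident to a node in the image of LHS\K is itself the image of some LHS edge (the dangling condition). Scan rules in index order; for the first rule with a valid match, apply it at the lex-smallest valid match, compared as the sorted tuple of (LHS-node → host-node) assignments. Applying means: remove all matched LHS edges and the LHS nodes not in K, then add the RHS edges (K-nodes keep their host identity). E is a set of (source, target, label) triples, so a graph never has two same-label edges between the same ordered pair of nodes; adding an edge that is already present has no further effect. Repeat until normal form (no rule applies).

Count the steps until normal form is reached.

[0] host  ⇒  7 nodes, 2 edges  {1-q->1 2-q->2}
[1] R2 @ {0↦1, 1↦4}  ⇒  6 nodes, 1 edges  {2-q->2}
[2] R2 @ {0↦2, 1↦5}  ⇒  5 nodes, 0 edges  {∅}
normal form: no rule applies after step 2

Answer: 2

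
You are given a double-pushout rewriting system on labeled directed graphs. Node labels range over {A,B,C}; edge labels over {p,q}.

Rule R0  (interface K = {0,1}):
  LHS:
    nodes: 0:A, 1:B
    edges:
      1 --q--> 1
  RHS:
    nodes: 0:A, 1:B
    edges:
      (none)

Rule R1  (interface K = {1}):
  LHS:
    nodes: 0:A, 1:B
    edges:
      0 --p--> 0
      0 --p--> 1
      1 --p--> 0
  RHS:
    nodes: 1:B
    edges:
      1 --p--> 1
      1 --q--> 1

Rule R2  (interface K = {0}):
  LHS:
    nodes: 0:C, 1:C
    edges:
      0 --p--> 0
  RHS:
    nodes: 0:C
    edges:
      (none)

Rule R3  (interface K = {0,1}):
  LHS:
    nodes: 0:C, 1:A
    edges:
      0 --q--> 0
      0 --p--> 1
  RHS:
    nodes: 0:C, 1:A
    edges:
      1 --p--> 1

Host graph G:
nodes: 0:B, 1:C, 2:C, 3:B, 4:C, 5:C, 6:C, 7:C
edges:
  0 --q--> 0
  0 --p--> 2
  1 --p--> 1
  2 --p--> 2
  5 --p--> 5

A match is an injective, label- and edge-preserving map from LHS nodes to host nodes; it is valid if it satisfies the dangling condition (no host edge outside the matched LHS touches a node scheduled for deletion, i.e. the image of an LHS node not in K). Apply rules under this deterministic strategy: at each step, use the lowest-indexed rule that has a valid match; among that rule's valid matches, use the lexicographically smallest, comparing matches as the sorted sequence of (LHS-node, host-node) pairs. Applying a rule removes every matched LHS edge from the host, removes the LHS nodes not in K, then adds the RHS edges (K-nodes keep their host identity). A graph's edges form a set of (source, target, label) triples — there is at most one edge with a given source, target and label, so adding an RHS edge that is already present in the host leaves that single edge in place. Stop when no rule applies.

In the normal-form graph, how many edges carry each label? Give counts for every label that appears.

Answer: p:1 q:1

Steps:
start.  V:8 E:5  edges: 0-q->0 0-p->2 1-p->1 2-p->2 5-p->5
1. fire R2 via {0↦1, 1↦4}  →  V:7 E:4  edges: 0-q->0 0-p->2 2-p->2 5-p->5
2. fire R2 via {0↦2, 1↦1}  →  V:6 E:3  edges: 0-q->0 0-p->2 5-p->5
3. fire R2 via {0↦5, 1↦6}  →  V:5 E:2  edges: 0-q->0 0-p->2
normal form: no rule applies after step 3
NF edges: [(0, 0, 'q'), (0, 2, 'p')]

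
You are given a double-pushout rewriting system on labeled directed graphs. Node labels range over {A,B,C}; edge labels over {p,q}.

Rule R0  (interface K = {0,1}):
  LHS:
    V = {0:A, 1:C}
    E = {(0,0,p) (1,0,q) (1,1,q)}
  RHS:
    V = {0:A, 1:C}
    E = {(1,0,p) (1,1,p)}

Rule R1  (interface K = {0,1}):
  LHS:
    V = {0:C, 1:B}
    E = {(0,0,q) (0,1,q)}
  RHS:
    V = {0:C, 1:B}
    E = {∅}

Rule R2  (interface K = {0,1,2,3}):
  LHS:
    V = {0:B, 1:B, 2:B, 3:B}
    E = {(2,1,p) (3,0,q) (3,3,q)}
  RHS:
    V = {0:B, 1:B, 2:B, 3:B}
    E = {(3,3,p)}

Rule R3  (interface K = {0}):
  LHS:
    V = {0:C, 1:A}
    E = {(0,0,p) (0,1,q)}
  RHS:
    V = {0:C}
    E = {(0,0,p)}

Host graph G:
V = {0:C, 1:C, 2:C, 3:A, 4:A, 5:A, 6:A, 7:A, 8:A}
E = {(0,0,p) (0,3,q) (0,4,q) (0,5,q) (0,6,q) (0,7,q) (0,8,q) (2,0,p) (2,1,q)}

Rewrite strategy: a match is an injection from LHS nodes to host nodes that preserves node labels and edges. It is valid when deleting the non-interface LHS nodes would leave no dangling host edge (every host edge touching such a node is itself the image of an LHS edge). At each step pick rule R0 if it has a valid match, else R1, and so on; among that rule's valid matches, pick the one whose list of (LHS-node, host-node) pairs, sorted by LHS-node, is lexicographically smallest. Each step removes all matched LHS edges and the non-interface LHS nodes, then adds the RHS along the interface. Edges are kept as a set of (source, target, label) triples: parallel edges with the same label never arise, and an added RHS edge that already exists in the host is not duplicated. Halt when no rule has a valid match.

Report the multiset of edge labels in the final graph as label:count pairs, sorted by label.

[0] host  ⇒  9 nodes, 9 edges  {0-p->0 0-q->3 0-q->4 0-q->5 0-q->6 0-q->7 0-q->8 2-p->0 2-q->1}
[1] R3 @ {0↦0, 1↦3}  ⇒  8 nodes, 8 edges  {0-p->0 0-q->4 0-q->5 0-q->6 0-q->7 0-q->8 2-p->0 2-q->1}
[2] R3 @ {0↦0, 1↦4}  ⇒  7 nodes, 7 edges  {0-p->0 0-q->5 0-q->6 0-q->7 0-q->8 2-p->0 2-q->1}
[3] R3 @ {0↦0, 1↦5}  ⇒  6 nodes, 6 edges  {0-p->0 0-q->6 0-q->7 0-q->8 2-p->0 2-q->1}
[4] R3 @ {0↦0, 1↦6}  ⇒  5 nodes, 5 edges  {0-p->0 0-q->7 0-q->8 2-p->0 2-q->1}
[5] R3 @ {0↦0, 1↦7}  ⇒  4 nodes, 4 edges  {0-p->0 0-q->8 2-p->0 2-q->1}
[6] R3 @ {0↦0, 1↦8}  ⇒  3 nodes, 3 edges  {0-p->0 2-p->0 2-q->1}
normal form: no rule applies after step 6
NF edges: [(0, 0, 'p'), (2, 0, 'p'), (2, 1, 'q')]

Answer: p:2 q:1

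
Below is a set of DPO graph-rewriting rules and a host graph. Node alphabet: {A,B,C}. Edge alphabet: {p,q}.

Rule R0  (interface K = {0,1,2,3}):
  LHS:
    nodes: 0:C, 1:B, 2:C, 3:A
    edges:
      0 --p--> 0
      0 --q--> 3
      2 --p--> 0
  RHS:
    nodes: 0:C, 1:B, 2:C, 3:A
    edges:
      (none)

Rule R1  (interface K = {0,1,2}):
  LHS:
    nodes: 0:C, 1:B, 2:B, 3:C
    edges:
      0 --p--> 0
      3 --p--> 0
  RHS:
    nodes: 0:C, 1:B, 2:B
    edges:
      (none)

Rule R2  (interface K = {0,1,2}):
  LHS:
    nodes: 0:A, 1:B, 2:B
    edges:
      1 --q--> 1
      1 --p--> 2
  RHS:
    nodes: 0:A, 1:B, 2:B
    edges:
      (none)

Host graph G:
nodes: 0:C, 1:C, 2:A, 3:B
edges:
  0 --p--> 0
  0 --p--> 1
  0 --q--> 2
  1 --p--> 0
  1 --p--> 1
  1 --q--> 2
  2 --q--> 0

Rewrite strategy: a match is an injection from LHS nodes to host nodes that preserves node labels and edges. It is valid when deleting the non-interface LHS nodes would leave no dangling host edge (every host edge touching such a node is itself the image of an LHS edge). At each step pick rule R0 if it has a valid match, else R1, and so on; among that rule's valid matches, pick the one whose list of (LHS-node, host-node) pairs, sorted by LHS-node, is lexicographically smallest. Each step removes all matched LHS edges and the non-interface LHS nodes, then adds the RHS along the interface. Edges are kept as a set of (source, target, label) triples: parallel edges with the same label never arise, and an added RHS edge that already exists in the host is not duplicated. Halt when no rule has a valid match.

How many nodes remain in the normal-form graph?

Answer: 4

Steps:
initial: |V|=4 |E|=7  E = 0-p->0 0-p->1 0-q->2 1-p->0 1-p->1 1-q->2 2-q->0
step 1: apply R0 at {0↦0, 1↦3, 2↦1, 3↦2}  → |V|=4 |E|=4  E = 0-p->1 1-p->1 1-q->2 2-q->0
step 2: apply R0 at {0↦1, 1↦3, 2↦0, 3↦2}  → |V|=4 |E|=1  E = 2-q->0
halt: no rule applies after step 2
NF nodes: {0:C, 1:C, 2:A, 3:B}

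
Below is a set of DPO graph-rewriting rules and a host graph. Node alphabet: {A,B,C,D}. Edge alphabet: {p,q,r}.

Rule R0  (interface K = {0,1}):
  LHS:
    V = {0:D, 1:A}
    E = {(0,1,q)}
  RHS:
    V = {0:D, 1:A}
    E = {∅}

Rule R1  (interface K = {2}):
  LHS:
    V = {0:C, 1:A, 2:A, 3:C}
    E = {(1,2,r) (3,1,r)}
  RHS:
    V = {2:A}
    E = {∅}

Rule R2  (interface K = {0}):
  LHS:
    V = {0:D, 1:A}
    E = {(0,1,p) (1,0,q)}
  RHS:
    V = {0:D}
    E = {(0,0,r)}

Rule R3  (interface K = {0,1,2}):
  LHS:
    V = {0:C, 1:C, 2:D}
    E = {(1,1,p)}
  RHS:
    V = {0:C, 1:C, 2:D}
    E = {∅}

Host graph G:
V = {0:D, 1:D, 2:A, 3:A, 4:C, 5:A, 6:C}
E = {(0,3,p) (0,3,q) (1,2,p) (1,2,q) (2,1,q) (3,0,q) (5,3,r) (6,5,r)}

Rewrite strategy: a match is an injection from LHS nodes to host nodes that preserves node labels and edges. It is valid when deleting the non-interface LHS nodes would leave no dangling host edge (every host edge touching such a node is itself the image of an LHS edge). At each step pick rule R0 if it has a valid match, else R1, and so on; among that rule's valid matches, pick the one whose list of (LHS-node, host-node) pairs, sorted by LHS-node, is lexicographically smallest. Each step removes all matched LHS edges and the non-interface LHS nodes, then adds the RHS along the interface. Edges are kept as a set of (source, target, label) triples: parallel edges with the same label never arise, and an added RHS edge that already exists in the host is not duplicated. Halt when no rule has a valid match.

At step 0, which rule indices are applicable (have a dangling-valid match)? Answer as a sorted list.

Answer: [R0,R1]

Steps:
R0: 2 valid matches — {0↦0, 1↦3}, {0↦1, 1↦2}
R1: 1 valid match — {0↦4, 1↦5, 2↦3, 3↦6}
R2: no valid match — 2 raw matches, all fail dangling condition
R3: no valid match — LHS pattern not found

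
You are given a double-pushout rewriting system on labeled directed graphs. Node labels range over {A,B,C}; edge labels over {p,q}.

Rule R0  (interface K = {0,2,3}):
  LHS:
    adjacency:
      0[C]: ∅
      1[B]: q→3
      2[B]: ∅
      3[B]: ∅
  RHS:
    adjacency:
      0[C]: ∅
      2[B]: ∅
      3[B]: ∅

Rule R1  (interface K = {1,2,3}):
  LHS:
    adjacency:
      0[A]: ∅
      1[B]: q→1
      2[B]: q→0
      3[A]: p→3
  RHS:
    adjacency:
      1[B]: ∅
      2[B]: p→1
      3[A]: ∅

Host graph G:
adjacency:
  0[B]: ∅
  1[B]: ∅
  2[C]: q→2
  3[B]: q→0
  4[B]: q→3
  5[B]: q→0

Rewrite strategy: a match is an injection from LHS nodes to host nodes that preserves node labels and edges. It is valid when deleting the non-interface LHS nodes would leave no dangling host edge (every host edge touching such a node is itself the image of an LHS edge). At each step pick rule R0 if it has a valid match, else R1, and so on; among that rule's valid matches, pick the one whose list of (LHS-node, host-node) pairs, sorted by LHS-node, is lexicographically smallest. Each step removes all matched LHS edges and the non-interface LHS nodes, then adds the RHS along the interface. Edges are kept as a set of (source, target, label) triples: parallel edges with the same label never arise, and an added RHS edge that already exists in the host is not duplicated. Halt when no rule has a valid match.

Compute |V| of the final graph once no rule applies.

start.  V:6 E:4  edges: 2-q->2 3-q->0 4-q->3 5-q->0
1. fire R0 via {0↦2, 1↦4, 2↦0, 3↦3}  →  V:5 E:3  edges: 2-q->2 3-q->0 5-q->0
2. fire R0 via {0↦2, 1↦3, 2↦1, 3↦0}  →  V:4 E:2  edges: 2-q->2 5-q->0
3. fire R0 via {0↦2, 1↦5, 2↦1, 3↦0}  →  V:3 E:1  edges: 2-q->2
normal form: no rule applies after step 3
NF nodes: {0:B, 1:B, 2:C}

Answer: 3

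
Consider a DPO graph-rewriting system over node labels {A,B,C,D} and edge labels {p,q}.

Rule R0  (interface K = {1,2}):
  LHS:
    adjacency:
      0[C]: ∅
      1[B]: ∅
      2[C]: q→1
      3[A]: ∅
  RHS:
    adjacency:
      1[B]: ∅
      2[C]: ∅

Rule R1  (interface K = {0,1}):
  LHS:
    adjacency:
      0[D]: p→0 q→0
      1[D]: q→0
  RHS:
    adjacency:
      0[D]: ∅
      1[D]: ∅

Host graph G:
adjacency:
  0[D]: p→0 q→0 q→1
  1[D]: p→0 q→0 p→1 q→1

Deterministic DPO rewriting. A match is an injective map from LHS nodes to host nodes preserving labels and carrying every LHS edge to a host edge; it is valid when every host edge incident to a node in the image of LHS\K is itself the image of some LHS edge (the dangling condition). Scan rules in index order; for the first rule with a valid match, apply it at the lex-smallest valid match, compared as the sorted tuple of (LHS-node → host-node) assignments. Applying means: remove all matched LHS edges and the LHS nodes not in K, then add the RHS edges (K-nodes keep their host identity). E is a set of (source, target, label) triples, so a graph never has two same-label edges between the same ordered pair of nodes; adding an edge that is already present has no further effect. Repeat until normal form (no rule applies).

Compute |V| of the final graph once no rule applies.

Answer: 2

Steps:
[0] host  ⇒  2 nodes, 7 edges  {0-p->0 0-q->0 0-q->1 1-p->0 1-q->0 1-p->1 1-q->1}
[1] R1 @ {0↦0, 1↦1}  ⇒  2 nodes, 4 edges  {0-q->1 1-p->0 1-p->1 1-q->1}
[2] R1 @ {0↦1, 1↦0}  ⇒  2 nodes, 1 edges  {1-p->0}
normal form: no rule applies after step 2
NF nodes: {0:D, 1:D}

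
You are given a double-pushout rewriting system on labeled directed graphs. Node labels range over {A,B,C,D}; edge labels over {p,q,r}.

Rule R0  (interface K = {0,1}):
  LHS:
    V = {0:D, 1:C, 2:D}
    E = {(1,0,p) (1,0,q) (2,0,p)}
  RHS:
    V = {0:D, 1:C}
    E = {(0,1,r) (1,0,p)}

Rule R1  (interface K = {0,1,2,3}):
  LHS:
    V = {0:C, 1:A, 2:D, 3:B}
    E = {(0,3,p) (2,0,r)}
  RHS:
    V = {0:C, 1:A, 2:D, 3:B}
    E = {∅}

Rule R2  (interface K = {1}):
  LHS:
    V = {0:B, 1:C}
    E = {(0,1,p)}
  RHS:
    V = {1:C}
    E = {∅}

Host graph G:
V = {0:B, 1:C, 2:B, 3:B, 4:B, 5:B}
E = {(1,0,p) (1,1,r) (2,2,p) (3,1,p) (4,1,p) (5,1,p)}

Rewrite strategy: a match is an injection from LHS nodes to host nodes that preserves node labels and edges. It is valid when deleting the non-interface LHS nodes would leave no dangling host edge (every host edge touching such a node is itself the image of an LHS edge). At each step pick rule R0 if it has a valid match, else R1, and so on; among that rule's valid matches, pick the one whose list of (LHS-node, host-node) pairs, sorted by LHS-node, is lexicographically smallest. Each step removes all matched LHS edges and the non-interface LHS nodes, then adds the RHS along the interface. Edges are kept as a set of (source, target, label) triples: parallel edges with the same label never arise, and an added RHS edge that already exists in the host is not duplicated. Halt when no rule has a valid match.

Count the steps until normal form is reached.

Answer: 3

Rewrite trace:
start.  V:6 E:6  edges: 1-p->0 1-r->1 2-p->2 3-p->1 4-p->1 5-p->1
1. fire R2 via {0↦3, 1↦1}  →  V:5 E:5  edges: 1-p->0 1-r->1 2-p->2 4-p->1 5-p->1
2. fire R2 via {0↦4, 1↦1}  →  V:4 E:4  edges: 1-p->0 1-r->1 2-p->2 5-p->1
3. fire R2 via {0↦5, 1↦1}  →  V:3 E:3  edges: 1-p->0 1-r->1 2-p->2
halt: no rule applies after step 3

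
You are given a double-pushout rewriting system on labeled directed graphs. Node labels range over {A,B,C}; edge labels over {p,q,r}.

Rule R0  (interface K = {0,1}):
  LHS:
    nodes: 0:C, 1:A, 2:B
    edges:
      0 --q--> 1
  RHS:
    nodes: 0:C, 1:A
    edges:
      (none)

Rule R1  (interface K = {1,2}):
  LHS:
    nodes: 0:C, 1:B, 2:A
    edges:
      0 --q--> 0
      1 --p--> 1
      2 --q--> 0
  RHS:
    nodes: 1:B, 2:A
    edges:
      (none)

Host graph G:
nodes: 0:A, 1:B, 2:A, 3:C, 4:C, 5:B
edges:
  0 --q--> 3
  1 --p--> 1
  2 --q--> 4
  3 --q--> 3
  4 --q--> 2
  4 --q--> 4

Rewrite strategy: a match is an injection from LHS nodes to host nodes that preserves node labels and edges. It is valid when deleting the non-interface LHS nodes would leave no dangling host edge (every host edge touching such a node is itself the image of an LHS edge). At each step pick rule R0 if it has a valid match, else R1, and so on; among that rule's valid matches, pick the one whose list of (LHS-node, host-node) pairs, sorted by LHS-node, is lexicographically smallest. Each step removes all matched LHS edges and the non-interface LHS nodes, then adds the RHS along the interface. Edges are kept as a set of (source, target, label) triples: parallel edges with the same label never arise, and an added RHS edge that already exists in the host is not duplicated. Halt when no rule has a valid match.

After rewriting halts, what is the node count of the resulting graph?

start.  V:6 E:6  edges: 0-q->3 1-p->1 2-q->4 3-q->3 4-q->2 4-q->4
1. fire R0 via {0↦4, 1↦2, 2↦5}  →  V:5 E:5  edges: 0-q->3 1-p->1 2-q->4 3-q->3 4-q->4
2. fire R1 via {0↦3, 1↦1, 2↦0}  →  V:4 E:2  edges: 2-q->4 4-q->4
final graph: no rule applies after step 2
NF nodes: {0:A, 1:B, 2:A, 4:C}

Answer: 4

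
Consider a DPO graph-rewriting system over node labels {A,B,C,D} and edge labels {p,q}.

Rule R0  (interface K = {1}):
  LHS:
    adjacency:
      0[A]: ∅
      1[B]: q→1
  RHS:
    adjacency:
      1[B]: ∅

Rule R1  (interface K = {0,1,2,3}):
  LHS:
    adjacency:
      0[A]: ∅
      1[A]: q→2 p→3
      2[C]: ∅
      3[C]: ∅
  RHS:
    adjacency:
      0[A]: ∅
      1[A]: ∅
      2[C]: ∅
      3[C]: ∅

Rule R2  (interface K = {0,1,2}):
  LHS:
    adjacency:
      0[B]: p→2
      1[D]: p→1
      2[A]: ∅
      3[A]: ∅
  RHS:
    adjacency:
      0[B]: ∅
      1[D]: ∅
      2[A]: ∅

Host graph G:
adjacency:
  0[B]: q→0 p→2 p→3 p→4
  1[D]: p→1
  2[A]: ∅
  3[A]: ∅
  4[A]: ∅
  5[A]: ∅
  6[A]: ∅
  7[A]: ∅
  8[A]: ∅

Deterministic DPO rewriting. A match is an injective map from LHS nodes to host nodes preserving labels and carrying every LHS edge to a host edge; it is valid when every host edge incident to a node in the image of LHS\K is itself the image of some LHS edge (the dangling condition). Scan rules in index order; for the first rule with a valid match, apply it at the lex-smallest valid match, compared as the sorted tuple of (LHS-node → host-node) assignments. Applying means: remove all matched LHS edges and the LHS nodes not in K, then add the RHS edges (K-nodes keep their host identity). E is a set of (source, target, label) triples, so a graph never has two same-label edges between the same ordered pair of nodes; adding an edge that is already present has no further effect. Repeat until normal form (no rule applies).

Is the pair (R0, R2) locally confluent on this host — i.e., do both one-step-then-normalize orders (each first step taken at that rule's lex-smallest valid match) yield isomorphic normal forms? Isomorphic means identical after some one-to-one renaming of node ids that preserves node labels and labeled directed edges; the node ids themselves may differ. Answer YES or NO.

branch R0-first: apply at {0↦5, 1↦0} → |E|=4, then 1 more step(s) → NF |V|=7 |E|=2 V={0:B, 1:D, 2:A, 3:A, 4:A, 7:A, 8:A} E=0-p->3 0-p->4
branch R2-first: apply at {0↦0, 1↦1, 2↦2, 3↦5} → |E|=3, then 1 more step(s) → NF |V|=7 |E|=2 V={0:B, 1:D, 3:A, 4:A, 6:A, 7:A, 8:A} E=0-p->3 0-p->4
graphs isomorphic (equal up to label-preserving node renaming)

Answer: YES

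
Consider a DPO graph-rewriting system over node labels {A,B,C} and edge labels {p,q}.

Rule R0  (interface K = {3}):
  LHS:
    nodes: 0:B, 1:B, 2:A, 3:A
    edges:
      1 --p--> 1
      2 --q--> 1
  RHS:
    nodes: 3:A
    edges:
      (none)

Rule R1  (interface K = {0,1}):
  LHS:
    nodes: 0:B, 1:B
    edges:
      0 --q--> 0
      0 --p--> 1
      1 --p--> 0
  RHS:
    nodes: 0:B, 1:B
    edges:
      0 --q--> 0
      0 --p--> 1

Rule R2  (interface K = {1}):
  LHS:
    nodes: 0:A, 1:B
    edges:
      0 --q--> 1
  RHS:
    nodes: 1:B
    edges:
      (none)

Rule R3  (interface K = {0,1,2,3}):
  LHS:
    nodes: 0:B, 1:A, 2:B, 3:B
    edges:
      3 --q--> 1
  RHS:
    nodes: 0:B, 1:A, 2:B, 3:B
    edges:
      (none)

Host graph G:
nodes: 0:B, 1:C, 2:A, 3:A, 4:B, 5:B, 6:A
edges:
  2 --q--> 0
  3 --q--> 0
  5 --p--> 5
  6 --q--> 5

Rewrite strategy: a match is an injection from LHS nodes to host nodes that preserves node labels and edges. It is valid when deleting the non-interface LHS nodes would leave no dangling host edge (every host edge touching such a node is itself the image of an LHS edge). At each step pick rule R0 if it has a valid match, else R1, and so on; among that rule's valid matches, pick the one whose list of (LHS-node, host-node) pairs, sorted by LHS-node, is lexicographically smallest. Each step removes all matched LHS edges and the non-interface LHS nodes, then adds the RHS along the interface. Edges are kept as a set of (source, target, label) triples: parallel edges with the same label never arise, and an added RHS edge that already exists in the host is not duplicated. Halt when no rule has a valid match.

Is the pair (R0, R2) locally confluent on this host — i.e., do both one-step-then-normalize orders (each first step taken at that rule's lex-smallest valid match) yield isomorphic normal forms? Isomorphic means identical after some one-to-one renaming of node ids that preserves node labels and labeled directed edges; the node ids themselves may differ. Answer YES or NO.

Answer: YES

Steps:
branch R0-first: apply at {0↦4, 1↦5, 2↦6, 3↦2} → |E|=2, then 2 more step(s) → NF |V|=2 |E|=0 V={0:B, 1:C} E=∅
branch R2-first: apply at {0↦2, 1↦0} → |E|=3, then 2 more step(s) → NF |V|=2 |E|=0 V={0:B, 1:C} E=∅
graphs isomorphic (equal up to label-preserving node renaming)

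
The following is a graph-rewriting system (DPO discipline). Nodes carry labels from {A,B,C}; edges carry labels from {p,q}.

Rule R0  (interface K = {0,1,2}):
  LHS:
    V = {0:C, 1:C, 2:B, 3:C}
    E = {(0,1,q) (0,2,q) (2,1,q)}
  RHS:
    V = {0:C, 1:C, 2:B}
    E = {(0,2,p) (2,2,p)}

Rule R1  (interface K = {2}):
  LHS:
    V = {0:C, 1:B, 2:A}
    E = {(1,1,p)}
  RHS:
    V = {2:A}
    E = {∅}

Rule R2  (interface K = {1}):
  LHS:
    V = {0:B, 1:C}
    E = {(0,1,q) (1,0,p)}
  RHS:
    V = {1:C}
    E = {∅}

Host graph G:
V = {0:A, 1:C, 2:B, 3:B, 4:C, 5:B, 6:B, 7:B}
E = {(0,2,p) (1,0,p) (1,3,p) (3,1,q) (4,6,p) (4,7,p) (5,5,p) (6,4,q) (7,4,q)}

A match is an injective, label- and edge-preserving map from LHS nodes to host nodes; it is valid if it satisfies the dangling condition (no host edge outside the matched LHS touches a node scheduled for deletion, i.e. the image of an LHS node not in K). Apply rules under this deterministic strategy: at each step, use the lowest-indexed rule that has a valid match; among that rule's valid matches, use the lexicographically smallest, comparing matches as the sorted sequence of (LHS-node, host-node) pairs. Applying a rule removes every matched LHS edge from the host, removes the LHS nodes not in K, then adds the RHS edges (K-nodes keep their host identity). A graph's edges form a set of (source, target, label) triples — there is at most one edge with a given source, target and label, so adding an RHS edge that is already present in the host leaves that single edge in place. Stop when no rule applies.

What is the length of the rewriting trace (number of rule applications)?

initial: |V|=8 |E|=9  E = 0-p->2 1-p->0 1-p->3 3-q->1 4-p->6 4-p->7 5-p->5 6-q->4 7-q->4
step 1: apply R2 at {0↦3, 1↦1}  → |V|=7 |E|=7  E = 0-p->2 1-p->0 4-p->6 4-p->7 5-p->5 6-q->4 7-q->4
step 2: apply R2 at {0↦6, 1↦4}  → |V|=6 |E|=5  E = 0-p->2 1-p->0 4-p->7 5-p->5 7-q->4
step 3: apply R2 at {0↦7, 1↦4}  → |V|=5 |E|=3  E = 0-p->2 1-p->0 5-p->5
step 4: apply R1 at {0↦4, 1↦5, 2↦0}  → |V|=3 |E|=2  E = 0-p->2 1-p->0
final graph: no rule applies after step 4

Answer: 4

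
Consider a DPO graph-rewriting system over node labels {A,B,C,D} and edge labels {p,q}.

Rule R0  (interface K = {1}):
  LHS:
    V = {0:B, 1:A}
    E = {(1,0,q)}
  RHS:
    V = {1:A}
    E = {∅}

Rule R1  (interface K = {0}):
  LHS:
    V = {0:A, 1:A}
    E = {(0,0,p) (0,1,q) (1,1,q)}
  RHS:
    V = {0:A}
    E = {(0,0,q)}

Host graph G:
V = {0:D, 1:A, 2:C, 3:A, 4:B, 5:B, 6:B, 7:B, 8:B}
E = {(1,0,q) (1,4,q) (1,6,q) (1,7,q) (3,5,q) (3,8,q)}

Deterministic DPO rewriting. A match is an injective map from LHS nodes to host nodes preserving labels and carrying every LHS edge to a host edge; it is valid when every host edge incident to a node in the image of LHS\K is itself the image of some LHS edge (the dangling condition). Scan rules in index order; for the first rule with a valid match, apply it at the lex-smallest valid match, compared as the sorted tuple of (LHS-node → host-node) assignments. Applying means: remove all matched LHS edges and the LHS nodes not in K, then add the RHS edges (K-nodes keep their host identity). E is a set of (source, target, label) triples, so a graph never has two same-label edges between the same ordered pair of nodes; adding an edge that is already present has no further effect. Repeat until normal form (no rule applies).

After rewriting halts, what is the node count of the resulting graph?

Answer: 4

Steps:
[0] host  ⇒  9 nodes, 6 edges  {1-q->0 1-q->4 1-q->6 1-q->7 3-q->5 3-q->8}
[1] R0 @ {0↦4, 1↦1}  ⇒  8 nodes, 5 edges  {1-q->0 1-q->6 1-q->7 3-q->5 3-q->8}
[2] R0 @ {0↦5, 1↦3}  ⇒  7 nodes, 4 edges  {1-q->0 1-q->6 1-q->7 3-q->8}
[3] R0 @ {0↦6, 1↦1}  ⇒  6 nodes, 3 edges  {1-q->0 1-q->7 3-q->8}
[4] R0 @ {0↦7, 1↦1}  ⇒  5 nodes, 2 edges  {1-q->0 3-q->8}
[5] R0 @ {0↦8, 1↦3}  ⇒  4 nodes, 1 edges  {1-q->0}
halt: no rule applies after step 5
NF nodes: {0:D, 1:A, 2:C, 3:A}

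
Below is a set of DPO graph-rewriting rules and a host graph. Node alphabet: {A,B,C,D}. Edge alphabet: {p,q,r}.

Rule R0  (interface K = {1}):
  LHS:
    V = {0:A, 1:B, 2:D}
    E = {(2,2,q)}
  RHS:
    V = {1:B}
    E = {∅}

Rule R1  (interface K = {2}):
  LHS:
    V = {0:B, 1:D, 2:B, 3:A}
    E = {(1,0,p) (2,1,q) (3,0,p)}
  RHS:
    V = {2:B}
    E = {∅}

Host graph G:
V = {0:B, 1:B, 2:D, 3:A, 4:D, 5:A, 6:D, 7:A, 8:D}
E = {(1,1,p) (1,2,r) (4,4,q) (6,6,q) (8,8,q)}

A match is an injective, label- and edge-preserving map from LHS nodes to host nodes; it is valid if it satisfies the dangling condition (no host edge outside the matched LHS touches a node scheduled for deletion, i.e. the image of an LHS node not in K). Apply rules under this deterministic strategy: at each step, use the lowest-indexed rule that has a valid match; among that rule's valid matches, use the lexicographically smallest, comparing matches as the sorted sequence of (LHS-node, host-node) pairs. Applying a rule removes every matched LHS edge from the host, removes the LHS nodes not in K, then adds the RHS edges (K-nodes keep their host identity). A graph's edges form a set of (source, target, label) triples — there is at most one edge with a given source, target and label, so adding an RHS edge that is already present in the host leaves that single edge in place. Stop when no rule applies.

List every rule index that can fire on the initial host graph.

R0: 18 valid matches — {0↦3, 1↦0, 2↦4}, {0↦3, 1↦0, 2↦6}, {0↦3, 1↦0, 2↦8} (+15 more)
R1: no valid match — LHS pattern not found

Answer: [R0]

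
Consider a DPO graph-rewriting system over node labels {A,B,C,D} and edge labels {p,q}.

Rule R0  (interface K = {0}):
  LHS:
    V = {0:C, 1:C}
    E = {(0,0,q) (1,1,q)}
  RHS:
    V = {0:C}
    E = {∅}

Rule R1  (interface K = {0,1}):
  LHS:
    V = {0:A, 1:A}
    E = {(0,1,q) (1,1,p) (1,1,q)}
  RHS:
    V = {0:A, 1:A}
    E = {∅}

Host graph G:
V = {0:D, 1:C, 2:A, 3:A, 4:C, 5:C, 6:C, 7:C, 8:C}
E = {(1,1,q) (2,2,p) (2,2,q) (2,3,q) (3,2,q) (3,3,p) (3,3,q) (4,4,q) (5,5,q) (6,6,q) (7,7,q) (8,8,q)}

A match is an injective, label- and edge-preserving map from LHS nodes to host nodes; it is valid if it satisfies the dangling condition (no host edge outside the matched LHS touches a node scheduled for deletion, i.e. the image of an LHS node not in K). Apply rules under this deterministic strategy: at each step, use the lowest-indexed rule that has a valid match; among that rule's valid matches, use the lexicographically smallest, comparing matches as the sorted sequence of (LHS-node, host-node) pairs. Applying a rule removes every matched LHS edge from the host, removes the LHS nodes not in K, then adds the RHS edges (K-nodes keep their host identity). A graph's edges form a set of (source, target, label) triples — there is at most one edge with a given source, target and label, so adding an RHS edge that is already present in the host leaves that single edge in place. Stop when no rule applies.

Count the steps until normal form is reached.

Answer: 5

Derivation:
start.  V:9 E:12  edges: 1-q->1 2-p->2 2-q->2 2-q->3 3-q->2 3-p->3 3-q->3 4-q->4 5-q->5 6-q->6 7-q->7 8-q->8
1. fire R0 via {0↦1, 1↦4}  →  V:8 E:10  edges: 2-p->2 2-q->2 2-q->3 3-q->2 3-p->3 3-q->3 5-q->5 6-q->6 7-q->7 8-q->8
2. fire R0 via {0↦5, 1↦6}  →  V:7 E:8  edges: 2-p->2 2-q->2 2-q->3 3-q->2 3-p->3 3-q->3 7-q->7 8-q->8
3. fire R0 via {0↦7, 1↦8}  →  V:6 E:6  edges: 2-p->2 2-q->2 2-q->3 3-q->2 3-p->3 3-q->3
4. fire R1 via {0↦2, 1↦3}  →  V:6 E:3  edges: 2-p->2 2-q->2 3-q->2
5. fire R1 via {0↦3, 1↦2}  →  V:6 E:0  edges: ∅
final graph: no rule applies after step 5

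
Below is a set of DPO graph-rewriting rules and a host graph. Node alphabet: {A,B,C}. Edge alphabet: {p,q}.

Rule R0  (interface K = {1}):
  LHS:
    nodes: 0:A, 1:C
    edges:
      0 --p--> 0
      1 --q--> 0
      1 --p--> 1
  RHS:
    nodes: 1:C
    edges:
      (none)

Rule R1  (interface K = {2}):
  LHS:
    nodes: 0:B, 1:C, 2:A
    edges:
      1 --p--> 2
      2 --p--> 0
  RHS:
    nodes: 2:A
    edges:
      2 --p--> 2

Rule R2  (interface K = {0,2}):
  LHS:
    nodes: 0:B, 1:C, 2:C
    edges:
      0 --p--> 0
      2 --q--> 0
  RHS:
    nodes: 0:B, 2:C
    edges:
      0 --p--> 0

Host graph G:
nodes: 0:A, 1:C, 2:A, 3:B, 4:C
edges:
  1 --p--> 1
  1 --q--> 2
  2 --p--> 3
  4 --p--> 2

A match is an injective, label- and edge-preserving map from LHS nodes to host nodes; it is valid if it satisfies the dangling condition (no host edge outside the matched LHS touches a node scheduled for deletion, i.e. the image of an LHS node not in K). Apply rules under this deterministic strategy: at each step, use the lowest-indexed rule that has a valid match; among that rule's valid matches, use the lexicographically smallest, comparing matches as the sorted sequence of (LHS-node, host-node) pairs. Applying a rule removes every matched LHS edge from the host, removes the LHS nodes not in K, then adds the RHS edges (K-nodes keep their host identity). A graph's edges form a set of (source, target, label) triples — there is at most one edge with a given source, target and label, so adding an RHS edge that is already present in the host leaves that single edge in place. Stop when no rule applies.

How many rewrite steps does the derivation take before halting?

[0] host  ⇒  5 nodes, 4 edges  {1-p->1 1-q->2 2-p->3 4-p->2}
[1] R1 @ {0↦3, 1↦4, 2↦2}  ⇒  3 nodes, 3 edges  {1-p->1 1-q->2 2-p->2}
[2] R0 @ {0↦2, 1↦1}  ⇒  2 nodes, 0 edges  {∅}
normal form: no rule applies after step 2

Answer: 2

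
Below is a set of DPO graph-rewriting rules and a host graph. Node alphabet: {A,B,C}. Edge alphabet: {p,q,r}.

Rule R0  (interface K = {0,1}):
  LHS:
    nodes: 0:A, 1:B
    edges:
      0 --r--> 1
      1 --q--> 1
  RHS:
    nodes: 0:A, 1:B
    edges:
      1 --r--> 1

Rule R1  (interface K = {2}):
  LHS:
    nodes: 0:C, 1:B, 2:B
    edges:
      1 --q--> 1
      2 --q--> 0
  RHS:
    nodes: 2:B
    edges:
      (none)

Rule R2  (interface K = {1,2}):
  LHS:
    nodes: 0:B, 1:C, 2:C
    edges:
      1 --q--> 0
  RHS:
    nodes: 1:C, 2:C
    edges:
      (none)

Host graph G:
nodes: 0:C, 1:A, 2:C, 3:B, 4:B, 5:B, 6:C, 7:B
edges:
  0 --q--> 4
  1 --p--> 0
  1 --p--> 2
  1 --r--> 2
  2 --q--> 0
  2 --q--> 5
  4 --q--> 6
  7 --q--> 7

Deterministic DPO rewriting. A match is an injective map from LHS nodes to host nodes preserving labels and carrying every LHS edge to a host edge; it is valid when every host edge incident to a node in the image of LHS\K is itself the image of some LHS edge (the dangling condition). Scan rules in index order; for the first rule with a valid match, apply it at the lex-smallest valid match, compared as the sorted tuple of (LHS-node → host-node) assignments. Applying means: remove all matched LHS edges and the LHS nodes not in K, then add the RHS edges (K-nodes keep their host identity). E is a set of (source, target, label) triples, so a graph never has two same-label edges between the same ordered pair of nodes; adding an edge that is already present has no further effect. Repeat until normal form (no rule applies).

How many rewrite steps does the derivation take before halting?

initial: |V|=8 |E|=8  E = 0-q->4 1-p->0 1-p->2 1-r->2 2-q->0 2-q->5 4-q->6 7-q->7
step 1: apply R1 at {0↦6, 1↦7, 2↦4}  → |V|=6 |E|=6  E = 0-q->4 1-p->0 1-p->2 1-r->2 2-q->0 2-q->5
step 2: apply R2 at {0↦4, 1↦0, 2↦2}  → |V|=5 |E|=5  E = 1-p->0 1-p->2 1-r->2 2-q->0 2-q->5
step 3: apply R2 at {0↦5, 1↦2, 2↦0}  → |V|=4 |E|=4  E = 1-p->0 1-p->2 1-r->2 2-q->0
final graph: no rule applies after step 3

Answer: 3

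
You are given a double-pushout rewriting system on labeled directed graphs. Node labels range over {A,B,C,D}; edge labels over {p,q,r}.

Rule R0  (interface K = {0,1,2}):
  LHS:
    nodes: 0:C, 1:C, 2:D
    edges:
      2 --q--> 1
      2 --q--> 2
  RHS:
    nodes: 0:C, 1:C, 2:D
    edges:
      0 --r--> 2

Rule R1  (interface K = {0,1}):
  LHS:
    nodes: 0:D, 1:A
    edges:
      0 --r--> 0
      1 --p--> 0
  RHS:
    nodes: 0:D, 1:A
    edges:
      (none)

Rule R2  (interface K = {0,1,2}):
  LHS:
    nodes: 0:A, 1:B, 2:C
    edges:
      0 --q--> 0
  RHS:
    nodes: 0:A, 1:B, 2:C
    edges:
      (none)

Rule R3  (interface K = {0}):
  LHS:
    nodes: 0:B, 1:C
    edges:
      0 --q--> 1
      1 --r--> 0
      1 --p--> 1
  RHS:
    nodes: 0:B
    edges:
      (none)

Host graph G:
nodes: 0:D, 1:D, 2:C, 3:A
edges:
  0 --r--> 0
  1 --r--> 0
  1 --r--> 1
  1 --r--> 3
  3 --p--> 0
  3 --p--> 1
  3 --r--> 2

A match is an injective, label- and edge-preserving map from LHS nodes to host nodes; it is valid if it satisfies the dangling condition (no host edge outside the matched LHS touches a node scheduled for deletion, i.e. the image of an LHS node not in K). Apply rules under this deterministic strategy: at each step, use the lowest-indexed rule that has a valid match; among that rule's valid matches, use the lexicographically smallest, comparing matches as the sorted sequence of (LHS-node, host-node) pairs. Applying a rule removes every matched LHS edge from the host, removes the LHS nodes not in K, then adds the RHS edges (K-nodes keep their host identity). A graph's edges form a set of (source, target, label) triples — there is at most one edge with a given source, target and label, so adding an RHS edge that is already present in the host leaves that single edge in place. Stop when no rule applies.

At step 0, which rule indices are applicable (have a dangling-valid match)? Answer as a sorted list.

Answer: [R1]

Steps:
R0: no valid match — LHS pattern not found
R1: 2 valid matches — {0↦0, 1↦3}, {0↦1, 1↦3}
R2: no valid match — LHS pattern not found
R3: no valid match — LHS pattern not found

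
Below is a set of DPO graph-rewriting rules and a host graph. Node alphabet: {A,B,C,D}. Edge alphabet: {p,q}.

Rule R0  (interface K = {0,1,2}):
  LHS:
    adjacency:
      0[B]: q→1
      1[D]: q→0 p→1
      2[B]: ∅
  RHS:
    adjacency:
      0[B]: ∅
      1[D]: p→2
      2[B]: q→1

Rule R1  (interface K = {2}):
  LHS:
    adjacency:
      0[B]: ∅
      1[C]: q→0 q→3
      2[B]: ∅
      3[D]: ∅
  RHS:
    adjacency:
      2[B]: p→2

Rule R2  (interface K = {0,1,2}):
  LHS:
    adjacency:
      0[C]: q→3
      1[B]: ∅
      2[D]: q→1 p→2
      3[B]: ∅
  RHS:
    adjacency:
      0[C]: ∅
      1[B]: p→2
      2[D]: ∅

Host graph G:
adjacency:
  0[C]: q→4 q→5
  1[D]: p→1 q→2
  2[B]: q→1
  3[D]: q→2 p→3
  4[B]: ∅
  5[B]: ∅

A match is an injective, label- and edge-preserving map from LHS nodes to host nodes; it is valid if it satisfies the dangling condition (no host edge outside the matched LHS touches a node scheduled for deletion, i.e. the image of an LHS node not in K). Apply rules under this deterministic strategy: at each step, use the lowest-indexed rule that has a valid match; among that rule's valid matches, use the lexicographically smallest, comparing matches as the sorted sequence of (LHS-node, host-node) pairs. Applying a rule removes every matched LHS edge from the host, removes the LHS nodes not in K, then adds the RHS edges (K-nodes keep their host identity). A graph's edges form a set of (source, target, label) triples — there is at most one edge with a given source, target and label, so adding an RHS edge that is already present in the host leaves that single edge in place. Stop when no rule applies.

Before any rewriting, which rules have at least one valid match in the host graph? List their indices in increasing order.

R0: 2 valid matches — {0↦2, 1↦1, 2↦4}, {0↦2, 1↦1, 2↦5}
R1: no valid match — LHS pattern not found
R2: 4 valid matches — {0↦0, 1↦2, 2↦1, 3↦4}, {0↦0, 1↦2, 2↦1, 3↦5}, {0↦0, 1↦2, 2↦3, 3↦4} (+1 more)

Answer: [R0,R2]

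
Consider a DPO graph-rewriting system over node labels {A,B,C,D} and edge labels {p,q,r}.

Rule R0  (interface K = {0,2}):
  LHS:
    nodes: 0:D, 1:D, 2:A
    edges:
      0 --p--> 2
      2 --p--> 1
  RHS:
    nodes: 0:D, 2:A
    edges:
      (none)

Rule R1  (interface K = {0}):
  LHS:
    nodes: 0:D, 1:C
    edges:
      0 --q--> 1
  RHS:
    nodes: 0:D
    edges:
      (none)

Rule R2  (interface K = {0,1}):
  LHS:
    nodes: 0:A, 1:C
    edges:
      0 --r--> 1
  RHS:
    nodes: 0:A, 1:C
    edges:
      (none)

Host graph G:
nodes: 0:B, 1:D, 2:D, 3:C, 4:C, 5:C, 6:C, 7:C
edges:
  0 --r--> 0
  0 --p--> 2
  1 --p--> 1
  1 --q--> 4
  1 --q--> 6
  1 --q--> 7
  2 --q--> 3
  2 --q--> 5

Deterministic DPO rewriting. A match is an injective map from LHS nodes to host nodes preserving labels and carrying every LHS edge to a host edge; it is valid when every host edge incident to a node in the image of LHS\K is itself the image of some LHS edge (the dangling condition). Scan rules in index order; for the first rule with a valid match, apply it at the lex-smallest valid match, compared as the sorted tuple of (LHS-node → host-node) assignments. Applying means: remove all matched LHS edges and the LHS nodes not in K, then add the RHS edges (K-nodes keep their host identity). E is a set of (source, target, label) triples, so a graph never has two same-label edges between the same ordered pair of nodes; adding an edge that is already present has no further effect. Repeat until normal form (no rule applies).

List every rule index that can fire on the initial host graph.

Answer: [R1]

Steps:
R0: no valid match — LHS pattern not found
R1: 5 valid matches — {0↦1, 1↦4}, {0↦1, 1↦6}, {0↦1, 1↦7} (+2 more)
R2: no valid match — LHS pattern not found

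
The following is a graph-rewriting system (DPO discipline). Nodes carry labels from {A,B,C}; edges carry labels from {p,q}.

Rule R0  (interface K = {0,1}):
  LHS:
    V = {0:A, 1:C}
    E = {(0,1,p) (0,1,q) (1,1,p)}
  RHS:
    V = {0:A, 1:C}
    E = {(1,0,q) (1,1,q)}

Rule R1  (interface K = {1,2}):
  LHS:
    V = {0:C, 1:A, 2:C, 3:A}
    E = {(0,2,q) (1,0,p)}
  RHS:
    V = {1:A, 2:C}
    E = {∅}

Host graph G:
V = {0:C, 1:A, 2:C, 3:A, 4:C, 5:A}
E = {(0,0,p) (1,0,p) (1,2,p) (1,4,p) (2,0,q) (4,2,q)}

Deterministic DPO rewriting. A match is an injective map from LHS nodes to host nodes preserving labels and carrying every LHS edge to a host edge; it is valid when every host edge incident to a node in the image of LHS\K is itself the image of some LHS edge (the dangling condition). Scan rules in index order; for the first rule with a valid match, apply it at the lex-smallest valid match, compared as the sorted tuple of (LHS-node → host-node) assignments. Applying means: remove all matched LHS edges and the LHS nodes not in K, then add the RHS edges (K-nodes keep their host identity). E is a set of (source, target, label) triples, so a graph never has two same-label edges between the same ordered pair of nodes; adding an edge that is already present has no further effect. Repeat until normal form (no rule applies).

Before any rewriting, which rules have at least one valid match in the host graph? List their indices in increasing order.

R0: no valid match — LHS pattern not found
R1: 2 valid matches — {0↦4, 1↦1, 2↦2, 3↦3}, {0↦4, 1↦1, 2↦2, 3↦5}

Answer: [R1]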